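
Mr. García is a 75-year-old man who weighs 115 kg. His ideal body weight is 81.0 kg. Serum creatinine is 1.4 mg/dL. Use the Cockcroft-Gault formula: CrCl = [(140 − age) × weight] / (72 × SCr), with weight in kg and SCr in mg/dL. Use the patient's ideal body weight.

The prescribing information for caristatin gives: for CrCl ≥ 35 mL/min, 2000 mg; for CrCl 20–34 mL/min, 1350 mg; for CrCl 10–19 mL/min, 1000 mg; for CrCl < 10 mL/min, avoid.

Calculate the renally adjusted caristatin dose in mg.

2000 mg

CrCl = (140 − 75) × 81 / (72 × 1.4) = 5265.0 / 100.80 ≈ 52.2 mL/min
CrCl ≈ 52 mL/min → bracket ≥ 35 mL/min.
Dose for this bracket: 2000 mg.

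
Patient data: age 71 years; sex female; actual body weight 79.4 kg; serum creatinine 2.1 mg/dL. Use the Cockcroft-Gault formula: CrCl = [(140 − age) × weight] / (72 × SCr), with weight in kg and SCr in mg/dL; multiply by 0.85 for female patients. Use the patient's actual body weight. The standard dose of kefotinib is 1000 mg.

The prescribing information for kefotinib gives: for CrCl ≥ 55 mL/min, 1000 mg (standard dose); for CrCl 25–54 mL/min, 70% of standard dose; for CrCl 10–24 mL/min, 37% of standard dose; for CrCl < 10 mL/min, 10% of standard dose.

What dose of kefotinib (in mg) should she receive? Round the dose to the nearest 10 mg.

CrCl = (140 − 71) × 79.4 / (72 × 2.1) × 0.85 = 5478.6 / 151.20 × 0.85 ≈ 30.8 mL/min
CrCl ≈ 31 mL/min → bracket 25–54 mL/min.
70% of 1000 mg = 700 mg

700 mg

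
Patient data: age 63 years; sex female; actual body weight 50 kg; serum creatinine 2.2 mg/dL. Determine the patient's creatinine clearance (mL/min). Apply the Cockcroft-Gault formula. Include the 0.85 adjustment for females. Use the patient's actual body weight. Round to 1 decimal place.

CrCl = (140 − 63) × 50 / (72 × 2.2) × 0.85 = 3850.0 / 158.40 × 0.85 ≈ 20.7 mL/min

20.7 mL/min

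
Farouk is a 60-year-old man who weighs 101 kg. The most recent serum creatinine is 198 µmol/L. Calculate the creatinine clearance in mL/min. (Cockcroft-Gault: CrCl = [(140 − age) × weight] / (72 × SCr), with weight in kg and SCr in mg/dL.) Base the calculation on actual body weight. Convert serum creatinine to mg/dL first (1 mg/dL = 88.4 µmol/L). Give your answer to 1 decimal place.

50.1 mL/min

SCr = 198 / 88.4 = 2.24 mg/dL
CrCl = (140 − 60) × 101 / (72 × 2.24) = 8080.0 / 161.28 ≈ 50.1 mL/min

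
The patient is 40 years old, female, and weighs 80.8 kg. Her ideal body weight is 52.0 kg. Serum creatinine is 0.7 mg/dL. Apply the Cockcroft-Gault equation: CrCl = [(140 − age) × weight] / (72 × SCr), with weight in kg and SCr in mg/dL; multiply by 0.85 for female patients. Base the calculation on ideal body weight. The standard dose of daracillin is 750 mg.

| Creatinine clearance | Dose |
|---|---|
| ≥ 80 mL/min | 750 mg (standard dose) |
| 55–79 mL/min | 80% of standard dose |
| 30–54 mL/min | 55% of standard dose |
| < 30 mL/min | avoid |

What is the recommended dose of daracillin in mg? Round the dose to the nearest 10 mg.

750 mg

CrCl = (140 − 40) × 52 / (72 × 0.7) × 0.85 = 5200.0 / 50.40 × 0.85 ≈ 87.7 mL/min
CrCl ≈ 88 mL/min → bracket ≥ 80 mL/min.
100% of 750 mg = 750 mg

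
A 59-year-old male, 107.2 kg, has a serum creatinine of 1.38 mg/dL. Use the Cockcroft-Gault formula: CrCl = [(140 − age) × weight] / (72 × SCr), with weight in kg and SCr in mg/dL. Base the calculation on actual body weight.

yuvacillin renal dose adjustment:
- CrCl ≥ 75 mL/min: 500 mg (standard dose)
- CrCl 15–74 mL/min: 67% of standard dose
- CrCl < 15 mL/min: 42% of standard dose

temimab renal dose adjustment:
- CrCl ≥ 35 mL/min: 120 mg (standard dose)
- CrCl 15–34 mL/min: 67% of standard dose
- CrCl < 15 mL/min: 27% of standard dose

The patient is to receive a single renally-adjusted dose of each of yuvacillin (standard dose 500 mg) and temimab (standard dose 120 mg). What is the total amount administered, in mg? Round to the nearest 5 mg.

620 mg

CrCl = (140 − 59) × 107.2 / (72 × 1.38) = 8683.2 / 99.36 ≈ 87.4 mL/min
CrCl ≈ 87 mL/min.
yuvacillin: ≥ 75 mL/min → 100% of 500 mg = 500 mg.
temimab: ≥ 35 mL/min → 100% of 120 mg = 120 mg.
Total = 500 + 120 = 620 mg.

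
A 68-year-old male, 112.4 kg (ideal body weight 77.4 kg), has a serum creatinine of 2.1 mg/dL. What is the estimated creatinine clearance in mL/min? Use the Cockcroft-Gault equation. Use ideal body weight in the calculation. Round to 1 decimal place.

CrCl = (140 − 68) × 77.4 / (72 × 2.1) = 5572.8 / 151.20 ≈ 36.9 mL/min

36.9 mL/min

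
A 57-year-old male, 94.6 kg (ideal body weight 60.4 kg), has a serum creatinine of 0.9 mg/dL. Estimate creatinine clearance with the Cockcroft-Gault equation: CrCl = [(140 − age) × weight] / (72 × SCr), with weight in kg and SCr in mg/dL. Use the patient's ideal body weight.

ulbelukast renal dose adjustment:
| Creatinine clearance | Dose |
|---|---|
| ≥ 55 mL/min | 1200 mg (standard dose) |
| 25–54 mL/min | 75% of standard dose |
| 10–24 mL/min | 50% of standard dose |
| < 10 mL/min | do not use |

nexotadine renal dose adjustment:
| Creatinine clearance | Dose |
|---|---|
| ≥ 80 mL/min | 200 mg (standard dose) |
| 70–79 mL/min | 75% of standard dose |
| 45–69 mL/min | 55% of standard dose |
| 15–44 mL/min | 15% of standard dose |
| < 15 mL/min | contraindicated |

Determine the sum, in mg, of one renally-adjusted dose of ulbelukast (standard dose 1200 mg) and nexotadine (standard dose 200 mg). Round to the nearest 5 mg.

1350 mg

CrCl = (140 − 57) × 60.4 / (72 × 0.9) = 5013.2 / 64.80 ≈ 77.4 mL/min
CrCl ≈ 77 mL/min.
ulbelukast: ≥ 55 mL/min → 100% of 1200 mg = 1200 mg.
nexotadine: 70–79 mL/min → 75% of 200 mg = 150 mg.
Total = 1200 + 150 = 1350 mg.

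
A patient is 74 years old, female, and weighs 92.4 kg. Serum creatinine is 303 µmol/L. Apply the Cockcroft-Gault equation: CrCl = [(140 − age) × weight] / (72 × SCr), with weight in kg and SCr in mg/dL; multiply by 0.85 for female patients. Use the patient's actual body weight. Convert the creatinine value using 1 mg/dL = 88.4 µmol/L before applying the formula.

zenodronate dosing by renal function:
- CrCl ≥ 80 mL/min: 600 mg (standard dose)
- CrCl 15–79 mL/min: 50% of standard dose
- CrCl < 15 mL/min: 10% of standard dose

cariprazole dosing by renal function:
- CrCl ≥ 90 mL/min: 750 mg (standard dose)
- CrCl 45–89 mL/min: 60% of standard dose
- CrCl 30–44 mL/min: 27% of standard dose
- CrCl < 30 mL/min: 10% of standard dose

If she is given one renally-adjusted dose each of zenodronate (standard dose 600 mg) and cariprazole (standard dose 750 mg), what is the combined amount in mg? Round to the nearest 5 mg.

375 mg

SCr = 303 / 88.4 = 3.428 mg/dL
CrCl = (140 − 74) × 92.4 / (72 × 3.428) × 0.85 = 6098.4 / 246.82 × 0.85 ≈ 21.0 mL/min
CrCl ≈ 21 mL/min.
zenodronate: 15–79 mL/min → 50% of 600 mg = 300 mg.
cariprazole: < 30 mL/min → 10% of 750 mg = 75 mg.
Total = 300 + 75 = 375 mg.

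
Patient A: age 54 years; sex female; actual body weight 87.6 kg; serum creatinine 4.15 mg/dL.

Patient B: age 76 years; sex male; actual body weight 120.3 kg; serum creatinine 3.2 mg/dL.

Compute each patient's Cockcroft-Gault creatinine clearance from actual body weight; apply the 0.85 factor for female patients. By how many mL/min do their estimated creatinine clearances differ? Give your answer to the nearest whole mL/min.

12 mL/min

Patient A: CrCl = (140 − 54) × 87.6 / (72 × 4.15) × 0.85 = 7533.6 / 298.80 × 0.85 ≈ 21.4 mL/min
Patient B: CrCl = (140 − 76) × 120.3 / (72 × 3.2) = 7699.2 / 230.40 ≈ 33.4 mL/min
|21.4 − 33.4| = 12.0 mL/min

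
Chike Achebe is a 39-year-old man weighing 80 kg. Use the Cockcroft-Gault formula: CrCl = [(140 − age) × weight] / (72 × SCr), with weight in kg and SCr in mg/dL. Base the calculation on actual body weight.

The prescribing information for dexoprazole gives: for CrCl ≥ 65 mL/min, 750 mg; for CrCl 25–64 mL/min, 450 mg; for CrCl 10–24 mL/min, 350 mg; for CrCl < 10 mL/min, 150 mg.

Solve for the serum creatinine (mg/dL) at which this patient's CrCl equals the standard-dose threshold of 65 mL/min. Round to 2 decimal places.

1.73 mg/dL

Standard dose requires CrCl ≥ 65 mL/min.
Set (140 − 39) × 80 / (72 × SCr) = 65
SCr = (140 − 39) × 80 / (72 × 65) = 1.726 mg/dL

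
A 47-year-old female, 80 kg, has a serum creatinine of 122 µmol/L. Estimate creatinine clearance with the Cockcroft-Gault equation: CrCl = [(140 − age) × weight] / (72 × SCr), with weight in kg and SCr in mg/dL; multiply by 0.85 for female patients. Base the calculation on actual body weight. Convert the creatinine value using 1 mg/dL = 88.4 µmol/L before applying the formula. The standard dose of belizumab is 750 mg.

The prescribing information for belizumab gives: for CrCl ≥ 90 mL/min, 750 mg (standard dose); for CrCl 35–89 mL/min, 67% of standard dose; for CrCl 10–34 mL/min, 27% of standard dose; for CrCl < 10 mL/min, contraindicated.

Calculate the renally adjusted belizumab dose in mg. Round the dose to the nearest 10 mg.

500 mg

SCr = 122 / 88.4 = 1.38 mg/dL
CrCl = (140 − 47) × 80 / (72 × 1.38) × 0.85 = 7440.0 / 99.36 × 0.85 ≈ 63.6 mL/min
CrCl ≈ 64 mL/min → bracket 35–89 mL/min.
67% of 750 mg = 502.5 mg → 500 mg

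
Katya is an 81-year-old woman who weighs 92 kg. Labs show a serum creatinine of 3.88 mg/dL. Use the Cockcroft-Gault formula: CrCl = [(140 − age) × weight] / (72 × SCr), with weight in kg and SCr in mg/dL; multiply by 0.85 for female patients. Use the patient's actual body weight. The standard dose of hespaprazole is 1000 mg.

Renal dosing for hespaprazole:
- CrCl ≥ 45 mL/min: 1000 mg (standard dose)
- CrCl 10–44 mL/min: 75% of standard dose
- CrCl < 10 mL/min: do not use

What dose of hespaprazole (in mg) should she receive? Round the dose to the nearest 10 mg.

750 mg

CrCl = (140 − 81) × 92 / (72 × 3.88) × 0.85 = 5428.0 / 279.36 × 0.85 ≈ 16.5 mL/min
CrCl ≈ 17 mL/min → bracket 10–44 mL/min.
75% of 1000 mg = 750 mg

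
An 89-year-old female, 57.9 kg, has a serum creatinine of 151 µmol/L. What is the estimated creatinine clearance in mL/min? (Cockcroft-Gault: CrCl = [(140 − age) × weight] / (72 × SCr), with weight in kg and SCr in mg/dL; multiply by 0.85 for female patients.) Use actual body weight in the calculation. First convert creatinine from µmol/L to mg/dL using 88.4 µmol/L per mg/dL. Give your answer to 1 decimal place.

SCr = 151 / 88.4 = 1.708 mg/dL
CrCl = (140 − 89) × 57.9 / (72 × 1.708) × 0.85 = 2952.9 / 122.98 × 0.85 ≈ 20.4 mL/min

20.4 mL/min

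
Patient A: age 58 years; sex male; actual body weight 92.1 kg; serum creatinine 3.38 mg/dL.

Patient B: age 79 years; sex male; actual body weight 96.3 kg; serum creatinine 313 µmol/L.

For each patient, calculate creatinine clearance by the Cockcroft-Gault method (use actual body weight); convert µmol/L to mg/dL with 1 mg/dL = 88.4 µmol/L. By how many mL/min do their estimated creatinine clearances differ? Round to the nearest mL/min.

8 mL/min

Patient A: CrCl = (140 − 58) × 92.1 / (72 × 3.38) = 7552.2 / 243.36 ≈ 31.0 mL/min
Patient B: SCr = 313 / 88.4 = 3.541 mg/dL
Patient B: CrCl = (140 − 79) × 96.3 / (72 × 3.541) = 5874.3 / 254.95 ≈ 23.0 mL/min
|31.0 − 23.0| = 8.0 mL/min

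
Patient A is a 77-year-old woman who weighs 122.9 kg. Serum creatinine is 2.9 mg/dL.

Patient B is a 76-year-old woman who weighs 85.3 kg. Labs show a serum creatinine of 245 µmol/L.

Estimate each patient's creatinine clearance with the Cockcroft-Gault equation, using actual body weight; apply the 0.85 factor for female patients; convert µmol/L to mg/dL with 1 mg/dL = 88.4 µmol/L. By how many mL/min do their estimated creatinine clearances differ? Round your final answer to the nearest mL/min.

Patient A: CrCl = (140 − 77) × 122.9 / (72 × 2.9) × 0.85 = 7742.7 / 208.80 × 0.85 ≈ 31.5 mL/min
Patient B: SCr = 245 / 88.4 = 2.771 mg/dL
Patient B: CrCl = (140 − 76) × 85.3 / (72 × 2.771) × 0.85 = 5459.2 / 199.51 × 0.85 ≈ 23.3 mL/min
|31.5 − 23.3| = 8.2 mL/min

8 mL/min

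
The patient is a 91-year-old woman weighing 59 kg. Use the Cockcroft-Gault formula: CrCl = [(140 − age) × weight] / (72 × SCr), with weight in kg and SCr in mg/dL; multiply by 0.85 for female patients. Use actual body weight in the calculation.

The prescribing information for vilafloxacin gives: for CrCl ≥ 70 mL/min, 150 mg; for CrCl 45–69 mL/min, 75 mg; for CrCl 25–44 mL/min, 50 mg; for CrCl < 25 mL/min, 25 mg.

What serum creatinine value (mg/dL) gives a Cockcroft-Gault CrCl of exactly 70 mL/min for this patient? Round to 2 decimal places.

0.49 mg/dL

Standard dose requires CrCl ≥ 70 mL/min.
Set (140 − 91) × 59 × 0.85 / (72 × SCr) = 70
SCr = (140 − 91) × 59 × 0.85 / (72 × 70) = 0.488 mg/dL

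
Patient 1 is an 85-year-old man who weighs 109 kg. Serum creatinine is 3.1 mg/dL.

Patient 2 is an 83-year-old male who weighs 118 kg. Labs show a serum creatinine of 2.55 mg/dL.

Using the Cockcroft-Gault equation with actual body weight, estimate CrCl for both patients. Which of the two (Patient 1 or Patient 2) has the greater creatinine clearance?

Patient 2

Patient 1: CrCl = (140 − 85) × 109 / (72 × 3.1) = 5995.0 / 223.20 ≈ 26.9 mL/min
Patient 2: CrCl = (140 − 83) × 118 / (72 × 2.55) = 6726.0 / 183.60 ≈ 36.6 mL/min
26.9 vs 36.6 mL/min → Patient 2 is higher.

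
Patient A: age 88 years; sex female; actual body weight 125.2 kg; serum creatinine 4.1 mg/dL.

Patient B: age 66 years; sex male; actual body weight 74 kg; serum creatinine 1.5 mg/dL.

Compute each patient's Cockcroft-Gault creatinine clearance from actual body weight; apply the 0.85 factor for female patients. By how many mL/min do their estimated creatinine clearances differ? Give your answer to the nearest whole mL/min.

32 mL/min

Patient A: CrCl = (140 − 88) × 125.2 / (72 × 4.1) × 0.85 = 6510.4 / 295.20 × 0.85 ≈ 18.7 mL/min
Patient B: CrCl = (140 − 66) × 74 / (72 × 1.5) = 5476.0 / 108.00 ≈ 50.7 mL/min
|18.7 − 50.7| = 32.0 mL/min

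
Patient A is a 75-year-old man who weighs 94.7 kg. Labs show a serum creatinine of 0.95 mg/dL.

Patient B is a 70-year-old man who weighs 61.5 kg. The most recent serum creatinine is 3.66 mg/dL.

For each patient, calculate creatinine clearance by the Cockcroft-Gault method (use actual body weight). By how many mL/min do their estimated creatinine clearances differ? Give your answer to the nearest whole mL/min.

Patient A: CrCl = (140 − 75) × 94.7 / (72 × 0.95) = 6155.5 / 68.40 ≈ 90.0 mL/min
Patient B: CrCl = (140 − 70) × 61.5 / (72 × 3.66) = 4305.0 / 263.52 ≈ 16.3 mL/min
|90.0 − 16.3| = 73.7 mL/min

74 mL/min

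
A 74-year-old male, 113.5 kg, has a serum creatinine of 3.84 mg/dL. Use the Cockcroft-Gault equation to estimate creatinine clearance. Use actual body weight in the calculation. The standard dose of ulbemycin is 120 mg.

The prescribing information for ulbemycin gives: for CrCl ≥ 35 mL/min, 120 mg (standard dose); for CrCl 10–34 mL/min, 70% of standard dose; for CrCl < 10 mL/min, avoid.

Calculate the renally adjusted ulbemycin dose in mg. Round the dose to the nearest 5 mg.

CrCl = (140 − 74) × 113.5 / (72 × 3.84) = 7491.0 / 276.48 ≈ 27.1 mL/min
CrCl ≈ 27 mL/min → bracket 10–34 mL/min.
70% of 120 mg = 84 mg → 85 mg

85 mg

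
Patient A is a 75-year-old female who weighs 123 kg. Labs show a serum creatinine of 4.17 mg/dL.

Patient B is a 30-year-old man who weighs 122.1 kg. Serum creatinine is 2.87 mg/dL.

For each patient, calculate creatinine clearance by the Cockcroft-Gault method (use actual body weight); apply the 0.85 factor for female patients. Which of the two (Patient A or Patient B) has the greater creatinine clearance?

Patient B

Patient A: CrCl = (140 − 75) × 123 / (72 × 4.17) × 0.85 = 7995.0 / 300.24 × 0.85 ≈ 22.6 mL/min
Patient B: CrCl = (140 − 30) × 122.1 / (72 × 2.87) = 13431.0 / 206.64 ≈ 65.0 mL/min
22.6 vs 65.0 mL/min → Patient B is higher.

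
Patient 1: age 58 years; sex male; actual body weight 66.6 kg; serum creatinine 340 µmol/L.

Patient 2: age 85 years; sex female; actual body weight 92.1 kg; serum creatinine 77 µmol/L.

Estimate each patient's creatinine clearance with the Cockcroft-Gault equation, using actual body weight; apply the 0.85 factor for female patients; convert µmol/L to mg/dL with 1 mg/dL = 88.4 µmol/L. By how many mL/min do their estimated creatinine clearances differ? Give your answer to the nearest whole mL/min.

49 mL/min

Patient 1: SCr = 340 / 88.4 = 3.846 mg/dL
Patient 1: CrCl = (140 − 58) × 66.6 / (72 × 3.846) = 5461.2 / 276.91 ≈ 19.7 mL/min
Patient 2: SCr = 77 / 88.4 = 0.871 mg/dL
Patient 2: CrCl = (140 − 85) × 92.1 / (72 × 0.871) × 0.85 = 5065.5 / 62.71 × 0.85 ≈ 68.7 mL/min
|19.7 − 68.7| = 49.0 mL/min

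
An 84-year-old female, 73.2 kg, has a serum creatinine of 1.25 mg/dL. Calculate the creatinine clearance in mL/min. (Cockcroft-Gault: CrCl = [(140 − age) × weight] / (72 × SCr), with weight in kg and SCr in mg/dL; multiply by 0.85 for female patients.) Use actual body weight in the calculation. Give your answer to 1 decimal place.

38.7 mL/min

CrCl = (140 − 84) × 73.2 / (72 × 1.25) × 0.85 = 4099.2 / 90.00 × 0.85 ≈ 38.7 mL/min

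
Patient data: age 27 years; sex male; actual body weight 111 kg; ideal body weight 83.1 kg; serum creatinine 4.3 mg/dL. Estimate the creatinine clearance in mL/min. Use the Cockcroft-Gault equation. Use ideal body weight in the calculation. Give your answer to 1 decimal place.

CrCl = (140 − 27) × 83.1 / (72 × 4.3) = 9390.3 / 309.60 ≈ 30.3 mL/min

30.3 mL/min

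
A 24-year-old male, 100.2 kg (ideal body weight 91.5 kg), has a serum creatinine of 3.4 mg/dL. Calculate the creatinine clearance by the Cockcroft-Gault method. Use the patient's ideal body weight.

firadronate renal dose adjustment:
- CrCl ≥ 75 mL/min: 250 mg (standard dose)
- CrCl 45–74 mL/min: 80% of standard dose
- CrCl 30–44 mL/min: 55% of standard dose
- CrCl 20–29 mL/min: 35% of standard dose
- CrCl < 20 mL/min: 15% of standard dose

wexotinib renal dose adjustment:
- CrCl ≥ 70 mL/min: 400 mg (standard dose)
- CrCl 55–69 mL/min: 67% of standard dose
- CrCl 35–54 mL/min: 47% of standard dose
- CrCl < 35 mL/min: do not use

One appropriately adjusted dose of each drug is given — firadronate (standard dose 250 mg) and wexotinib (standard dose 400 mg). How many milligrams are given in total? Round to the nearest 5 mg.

CrCl = (140 − 24) × 91.5 / (72 × 3.4) = 10614.0 / 244.80 ≈ 43.4 mL/min
CrCl ≈ 43 mL/min.
firadronate: 30–44 mL/min → 55% of 250 mg = 137.5 mg.
wexotinib: 35–54 mL/min → 47% of 400 mg = 188 mg.
Total = 137.5 + 188 = 325.5 mg.

325 mg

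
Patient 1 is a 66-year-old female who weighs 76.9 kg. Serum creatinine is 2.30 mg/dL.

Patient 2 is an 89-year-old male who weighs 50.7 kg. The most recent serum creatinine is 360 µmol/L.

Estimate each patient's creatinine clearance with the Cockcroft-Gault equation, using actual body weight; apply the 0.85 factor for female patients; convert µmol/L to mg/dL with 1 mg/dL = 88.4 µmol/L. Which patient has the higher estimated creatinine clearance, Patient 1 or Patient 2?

Patient 1: CrCl = (140 − 66) × 76.9 / (72 × 2.3) × 0.85 = 5690.6 / 165.60 × 0.85 ≈ 29.2 mL/min
Patient 2: SCr = 360 / 88.4 = 4.072 mg/dL
Patient 2: CrCl = (140 − 89) × 50.7 / (72 × 4.072) = 2585.7 / 293.18 ≈ 8.8 mL/min
29.2 vs 8.8 mL/min → Patient 1 is higher.

Patient 1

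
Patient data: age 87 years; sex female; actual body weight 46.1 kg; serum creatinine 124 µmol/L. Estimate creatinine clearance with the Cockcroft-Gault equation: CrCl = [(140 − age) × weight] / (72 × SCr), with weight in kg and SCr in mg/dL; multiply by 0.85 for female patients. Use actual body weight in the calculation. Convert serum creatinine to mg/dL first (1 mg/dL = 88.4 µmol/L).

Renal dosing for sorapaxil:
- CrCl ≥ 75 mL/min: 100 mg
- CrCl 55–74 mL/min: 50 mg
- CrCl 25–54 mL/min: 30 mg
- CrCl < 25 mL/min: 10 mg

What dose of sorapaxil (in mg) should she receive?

SCr = 124 / 88.4 = 1.403 mg/dL
CrCl = (140 − 87) × 46.1 / (72 × 1.403) × 0.85 = 2443.3 / 101.02 × 0.85 ≈ 20.6 mL/min
CrCl ≈ 21 mL/min → bracket < 25 mL/min.
Dose for this bracket: 10 mg.

10 mg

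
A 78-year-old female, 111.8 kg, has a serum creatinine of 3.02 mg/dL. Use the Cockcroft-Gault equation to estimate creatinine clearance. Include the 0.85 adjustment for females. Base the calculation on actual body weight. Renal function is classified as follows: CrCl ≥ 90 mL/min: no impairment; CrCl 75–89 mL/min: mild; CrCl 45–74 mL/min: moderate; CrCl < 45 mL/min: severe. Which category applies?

severe

CrCl = (140 − 78) × 111.8 / (72 × 3.02) × 0.85 = 6931.6 / 217.44 × 0.85 ≈ 27.1 mL/min
27 mL/min falls in the 'severe' range.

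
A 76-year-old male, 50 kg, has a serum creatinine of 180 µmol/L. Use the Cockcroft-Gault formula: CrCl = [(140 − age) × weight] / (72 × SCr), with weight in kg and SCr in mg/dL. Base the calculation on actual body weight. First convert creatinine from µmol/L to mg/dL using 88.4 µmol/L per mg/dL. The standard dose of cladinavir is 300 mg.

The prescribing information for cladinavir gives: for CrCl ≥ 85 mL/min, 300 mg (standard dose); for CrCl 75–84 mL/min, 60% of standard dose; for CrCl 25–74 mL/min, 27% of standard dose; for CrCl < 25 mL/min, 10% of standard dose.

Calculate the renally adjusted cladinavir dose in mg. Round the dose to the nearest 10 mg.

SCr = 180 / 88.4 = 2.036 mg/dL
CrCl = (140 − 76) × 50 / (72 × 2.036) = 3200.0 / 146.59 ≈ 21.8 mL/min
CrCl ≈ 22 mL/min → bracket < 25 mL/min.
10% of 300 mg = 30 mg

30 mg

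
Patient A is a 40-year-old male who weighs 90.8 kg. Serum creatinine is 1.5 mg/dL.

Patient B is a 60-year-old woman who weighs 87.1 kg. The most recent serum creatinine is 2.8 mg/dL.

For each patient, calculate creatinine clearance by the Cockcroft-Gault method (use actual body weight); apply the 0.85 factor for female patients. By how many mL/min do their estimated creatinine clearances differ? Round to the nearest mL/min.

Patient A: CrCl = (140 − 40) × 90.8 / (72 × 1.5) = 9080.0 / 108.00 ≈ 84.1 mL/min
Patient B: CrCl = (140 − 60) × 87.1 / (72 × 2.8) × 0.85 = 6968.0 / 201.60 × 0.85 ≈ 29.4 mL/min
|84.1 − 29.4| = 54.7 mL/min

55 mL/min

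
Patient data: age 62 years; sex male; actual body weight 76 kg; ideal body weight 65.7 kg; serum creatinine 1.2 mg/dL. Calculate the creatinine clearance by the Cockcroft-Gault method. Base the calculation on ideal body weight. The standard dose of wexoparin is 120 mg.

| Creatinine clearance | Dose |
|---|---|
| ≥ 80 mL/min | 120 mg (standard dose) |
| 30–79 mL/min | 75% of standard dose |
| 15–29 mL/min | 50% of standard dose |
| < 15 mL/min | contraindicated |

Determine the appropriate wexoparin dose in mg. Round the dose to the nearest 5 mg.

90 mg

CrCl = (140 − 62) × 65.7 / (72 × 1.2) = 5124.6 / 86.40 ≈ 59.3 mL/min
CrCl ≈ 59 mL/min → bracket 30–79 mL/min.
75% of 120 mg = 90 mg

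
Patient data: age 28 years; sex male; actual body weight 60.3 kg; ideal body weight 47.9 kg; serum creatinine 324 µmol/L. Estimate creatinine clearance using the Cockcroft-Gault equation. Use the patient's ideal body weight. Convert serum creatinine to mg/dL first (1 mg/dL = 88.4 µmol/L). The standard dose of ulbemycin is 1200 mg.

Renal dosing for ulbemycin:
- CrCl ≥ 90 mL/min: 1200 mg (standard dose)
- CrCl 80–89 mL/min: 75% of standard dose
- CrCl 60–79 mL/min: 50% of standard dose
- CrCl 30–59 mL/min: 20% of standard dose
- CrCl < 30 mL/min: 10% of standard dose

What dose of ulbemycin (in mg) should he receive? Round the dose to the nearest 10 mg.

120 mg

SCr = 324 / 88.4 = 3.665 mg/dL
CrCl = (140 − 28) × 47.9 / (72 × 3.665) = 5364.8 / 263.88 ≈ 20.3 mL/min
CrCl ≈ 20 mL/min → bracket < 30 mL/min.
10% of 1200 mg = 120 mg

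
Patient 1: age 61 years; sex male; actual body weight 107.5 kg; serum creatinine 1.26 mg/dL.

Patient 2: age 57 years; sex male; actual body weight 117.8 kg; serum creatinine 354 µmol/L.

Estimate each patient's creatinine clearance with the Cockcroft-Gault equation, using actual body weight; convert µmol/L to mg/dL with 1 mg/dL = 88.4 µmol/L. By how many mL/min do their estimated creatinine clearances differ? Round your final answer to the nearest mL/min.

Patient 1: CrCl = (140 − 61) × 107.5 / (72 × 1.26) = 8492.5 / 90.72 ≈ 93.6 mL/min
Patient 2: SCr = 354 / 88.4 = 4.005 mg/dL
Patient 2: CrCl = (140 − 57) × 117.8 / (72 × 4.005) = 9777.4 / 288.36 ≈ 33.9 mL/min
|93.6 − 33.9| = 59.7 mL/min

60 mL/min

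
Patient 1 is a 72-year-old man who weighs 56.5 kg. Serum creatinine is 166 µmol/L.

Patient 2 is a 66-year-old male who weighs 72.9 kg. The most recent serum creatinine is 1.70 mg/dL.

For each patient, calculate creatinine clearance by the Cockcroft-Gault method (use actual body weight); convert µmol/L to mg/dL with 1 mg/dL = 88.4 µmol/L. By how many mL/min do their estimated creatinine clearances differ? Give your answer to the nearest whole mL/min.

16 mL/min

Patient 1: SCr = 166 / 88.4 = 1.878 mg/dL
Patient 1: CrCl = (140 − 72) × 56.5 / (72 × 1.878) = 3842.0 / 135.22 ≈ 28.4 mL/min
Patient 2: CrCl = (140 − 66) × 72.9 / (72 × 1.7) = 5394.6 / 122.40 ≈ 44.1 mL/min
|28.4 − 44.1| = 15.7 mL/min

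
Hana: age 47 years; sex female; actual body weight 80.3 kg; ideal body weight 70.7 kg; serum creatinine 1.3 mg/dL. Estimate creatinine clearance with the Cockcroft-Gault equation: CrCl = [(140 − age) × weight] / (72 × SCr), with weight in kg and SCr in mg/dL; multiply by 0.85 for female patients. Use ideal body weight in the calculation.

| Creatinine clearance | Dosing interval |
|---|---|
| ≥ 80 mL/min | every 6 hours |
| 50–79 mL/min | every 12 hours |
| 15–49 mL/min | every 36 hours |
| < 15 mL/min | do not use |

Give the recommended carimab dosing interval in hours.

CrCl = (140 − 47) × 70.7 / (72 × 1.3) × 0.85 = 6575.1 / 93.60 × 0.85 ≈ 59.7 mL/min
CrCl ≈ 60 mL/min → bracket 50–79 mL/min → every 12 hours.

every 12 hours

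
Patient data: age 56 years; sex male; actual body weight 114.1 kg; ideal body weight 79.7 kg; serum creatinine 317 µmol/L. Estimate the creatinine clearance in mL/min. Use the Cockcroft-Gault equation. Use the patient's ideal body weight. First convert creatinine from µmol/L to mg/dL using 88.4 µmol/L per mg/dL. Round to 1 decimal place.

SCr = 317 / 88.4 = 3.586 mg/dL
CrCl = (140 − 56) × 79.7 / (72 × 3.586) = 6694.8 / 258.19 ≈ 25.9 mL/min

25.9 mL/min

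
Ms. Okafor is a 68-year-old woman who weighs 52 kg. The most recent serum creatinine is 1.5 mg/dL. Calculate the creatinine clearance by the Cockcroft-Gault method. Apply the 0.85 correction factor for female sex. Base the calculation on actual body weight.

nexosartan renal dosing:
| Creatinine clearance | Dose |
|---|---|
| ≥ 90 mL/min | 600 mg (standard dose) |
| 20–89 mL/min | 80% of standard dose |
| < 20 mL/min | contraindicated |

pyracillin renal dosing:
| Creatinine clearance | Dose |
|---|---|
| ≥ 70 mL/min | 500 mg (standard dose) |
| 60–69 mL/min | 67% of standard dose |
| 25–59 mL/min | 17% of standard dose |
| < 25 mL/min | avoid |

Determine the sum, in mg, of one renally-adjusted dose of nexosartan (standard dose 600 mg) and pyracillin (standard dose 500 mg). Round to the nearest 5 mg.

CrCl = (140 − 68) × 52 / (72 × 1.5) × 0.85 = 3744.0 / 108.00 × 0.85 ≈ 29.5 mL/min
CrCl ≈ 29 mL/min.
nexosartan: 20–89 mL/min → 80% of 600 mg = 480 mg.
pyracillin: 25–59 mL/min → 17% of 500 mg = 85 mg.
Total = 480 + 85 = 565 mg.

565 mg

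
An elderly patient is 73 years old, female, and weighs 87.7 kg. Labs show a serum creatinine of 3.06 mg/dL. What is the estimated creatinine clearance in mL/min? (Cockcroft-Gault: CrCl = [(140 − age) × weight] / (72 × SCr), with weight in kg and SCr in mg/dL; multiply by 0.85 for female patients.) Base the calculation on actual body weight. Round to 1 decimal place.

22.7 mL/min

CrCl = (140 − 73) × 87.7 / (72 × 3.06) × 0.85 = 5875.9 / 220.32 × 0.85 ≈ 22.7 mL/min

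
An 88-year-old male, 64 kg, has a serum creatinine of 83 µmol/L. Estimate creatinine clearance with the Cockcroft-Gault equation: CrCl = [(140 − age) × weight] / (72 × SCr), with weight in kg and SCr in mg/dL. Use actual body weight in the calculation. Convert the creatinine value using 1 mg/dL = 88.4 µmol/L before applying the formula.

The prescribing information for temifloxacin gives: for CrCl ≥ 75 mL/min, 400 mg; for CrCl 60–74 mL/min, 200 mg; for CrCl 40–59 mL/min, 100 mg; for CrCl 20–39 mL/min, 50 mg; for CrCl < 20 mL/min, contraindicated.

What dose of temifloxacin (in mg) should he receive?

SCr = 83 / 88.4 = 0.939 mg/dL
CrCl = (140 − 88) × 64 / (72 × 0.939) = 3328.0 / 67.61 ≈ 49.2 mL/min
CrCl ≈ 49 mL/min → bracket 40–59 mL/min.
Dose for this bracket: 100 mg.

100 mg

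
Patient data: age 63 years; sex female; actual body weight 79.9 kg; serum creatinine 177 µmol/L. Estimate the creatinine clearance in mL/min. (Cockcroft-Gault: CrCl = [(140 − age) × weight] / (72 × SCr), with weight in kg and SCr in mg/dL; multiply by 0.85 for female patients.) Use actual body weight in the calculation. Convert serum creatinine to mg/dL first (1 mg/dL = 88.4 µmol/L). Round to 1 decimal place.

36.3 mL/min

SCr = 177 / 88.4 = 2.002 mg/dL
CrCl = (140 − 63) × 79.9 / (72 × 2.002) × 0.85 = 6152.3 / 144.14 × 0.85 ≈ 36.3 mL/min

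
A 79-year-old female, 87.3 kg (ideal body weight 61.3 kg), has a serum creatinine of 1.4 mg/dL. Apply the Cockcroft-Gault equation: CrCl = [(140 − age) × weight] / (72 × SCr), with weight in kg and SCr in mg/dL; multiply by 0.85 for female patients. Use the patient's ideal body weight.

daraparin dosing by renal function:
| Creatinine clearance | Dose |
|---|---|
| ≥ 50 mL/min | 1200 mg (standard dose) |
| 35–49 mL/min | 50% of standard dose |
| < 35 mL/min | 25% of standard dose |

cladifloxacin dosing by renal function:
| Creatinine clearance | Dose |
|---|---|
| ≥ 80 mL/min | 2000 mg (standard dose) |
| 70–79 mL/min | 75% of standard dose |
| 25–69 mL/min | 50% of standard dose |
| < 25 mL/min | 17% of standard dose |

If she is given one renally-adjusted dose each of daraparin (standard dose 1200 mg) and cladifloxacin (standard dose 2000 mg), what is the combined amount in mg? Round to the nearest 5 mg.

1300 mg

CrCl = (140 − 79) × 61.3 / (72 × 1.4) × 0.85 = 3739.3 / 100.80 × 0.85 ≈ 31.5 mL/min
CrCl ≈ 32 mL/min.
daraparin: < 35 mL/min → 25% of 1200 mg = 300 mg.
cladifloxacin: 25–69 mL/min → 50% of 2000 mg = 1000 mg.
Total = 300 + 1000 = 1300 mg.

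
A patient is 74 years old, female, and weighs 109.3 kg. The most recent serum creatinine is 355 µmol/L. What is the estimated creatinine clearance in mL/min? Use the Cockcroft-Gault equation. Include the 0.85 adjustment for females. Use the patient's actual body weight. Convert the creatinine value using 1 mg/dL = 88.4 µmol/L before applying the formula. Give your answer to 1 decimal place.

21.2 mL/min

SCr = 355 / 88.4 = 4.016 mg/dL
CrCl = (140 − 74) × 109.3 / (72 × 4.016) × 0.85 = 7213.8 / 289.15 × 0.85 ≈ 21.2 mL/min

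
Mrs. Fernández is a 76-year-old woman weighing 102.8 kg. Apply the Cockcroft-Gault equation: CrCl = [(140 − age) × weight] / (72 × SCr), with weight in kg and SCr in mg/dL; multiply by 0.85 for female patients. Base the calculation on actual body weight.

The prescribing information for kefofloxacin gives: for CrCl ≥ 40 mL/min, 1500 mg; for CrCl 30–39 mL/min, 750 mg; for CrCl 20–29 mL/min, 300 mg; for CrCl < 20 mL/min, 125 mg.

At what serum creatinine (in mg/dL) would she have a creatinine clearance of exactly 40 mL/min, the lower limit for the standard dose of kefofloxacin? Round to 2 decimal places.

Standard dose requires CrCl ≥ 40 mL/min.
Set (140 − 76) × 102.8 × 0.85 / (72 × SCr) = 40
SCr = (140 − 76) × 102.8 × 0.85 / (72 × 40) = 1.942 mg/dL

1.94 mg/dL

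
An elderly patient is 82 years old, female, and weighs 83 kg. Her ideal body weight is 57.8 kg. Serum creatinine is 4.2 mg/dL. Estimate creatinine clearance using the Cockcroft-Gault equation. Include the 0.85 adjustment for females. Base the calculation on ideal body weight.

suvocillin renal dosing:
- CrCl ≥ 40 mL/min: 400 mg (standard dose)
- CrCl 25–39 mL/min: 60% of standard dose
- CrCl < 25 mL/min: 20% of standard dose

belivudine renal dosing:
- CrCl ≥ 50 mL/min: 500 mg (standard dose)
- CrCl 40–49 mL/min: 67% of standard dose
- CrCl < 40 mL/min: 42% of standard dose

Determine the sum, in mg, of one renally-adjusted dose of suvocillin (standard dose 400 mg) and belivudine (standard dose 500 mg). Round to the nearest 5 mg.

290 mg

CrCl = (140 − 82) × 57.8 / (72 × 4.2) × 0.85 = 3352.4 / 302.40 × 0.85 ≈ 9.4 mL/min
CrCl ≈ 9 mL/min.
suvocillin: < 25 mL/min → 20% of 400 mg = 80 mg.
belivudine: < 40 mL/min → 42% of 500 mg = 210 mg.
Total = 80 + 210 = 290 mg.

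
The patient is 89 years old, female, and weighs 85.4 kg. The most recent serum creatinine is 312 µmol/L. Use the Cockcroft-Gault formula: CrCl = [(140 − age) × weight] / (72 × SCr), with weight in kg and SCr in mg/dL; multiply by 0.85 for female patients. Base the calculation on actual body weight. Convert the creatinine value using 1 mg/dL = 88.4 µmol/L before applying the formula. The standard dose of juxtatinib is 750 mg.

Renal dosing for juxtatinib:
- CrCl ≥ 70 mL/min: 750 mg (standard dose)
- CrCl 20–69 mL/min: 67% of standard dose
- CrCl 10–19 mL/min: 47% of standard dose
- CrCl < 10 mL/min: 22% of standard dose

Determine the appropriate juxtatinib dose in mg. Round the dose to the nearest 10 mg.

SCr = 312 / 88.4 = 3.529 mg/dL
CrCl = (140 − 89) × 85.4 / (72 × 3.529) × 0.85 = 4355.4 / 254.09 × 0.85 ≈ 14.6 mL/min
CrCl ≈ 15 mL/min → bracket 10–19 mL/min.
47% of 750 mg = 352.5 mg → 350 mg

350 mg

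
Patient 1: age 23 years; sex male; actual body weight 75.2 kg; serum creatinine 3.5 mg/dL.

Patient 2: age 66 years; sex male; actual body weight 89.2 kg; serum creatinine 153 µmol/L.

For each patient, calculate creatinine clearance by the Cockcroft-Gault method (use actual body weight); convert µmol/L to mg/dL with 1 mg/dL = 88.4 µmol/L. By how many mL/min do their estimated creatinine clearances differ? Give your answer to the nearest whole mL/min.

18 mL/min

Patient 1: CrCl = (140 − 23) × 75.2 / (72 × 3.5) = 8798.4 / 252.00 ≈ 34.9 mL/min
Patient 2: SCr = 153 / 88.4 = 1.731 mg/dL
Patient 2: CrCl = (140 − 66) × 89.2 / (72 × 1.731) = 6600.8 / 124.63 ≈ 53.0 mL/min
|34.9 − 53.0| = 18.1 mL/min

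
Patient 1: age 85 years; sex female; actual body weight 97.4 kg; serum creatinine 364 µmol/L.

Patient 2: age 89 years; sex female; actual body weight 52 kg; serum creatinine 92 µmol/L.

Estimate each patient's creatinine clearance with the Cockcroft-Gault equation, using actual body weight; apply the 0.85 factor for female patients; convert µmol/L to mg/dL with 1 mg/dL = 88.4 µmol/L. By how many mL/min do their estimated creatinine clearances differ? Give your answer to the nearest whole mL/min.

15 mL/min

Patient 1: SCr = 364 / 88.4 = 4.118 mg/dL
Patient 1: CrCl = (140 − 85) × 97.4 / (72 × 4.118) × 0.85 = 5357.0 / 296.50 × 0.85 ≈ 15.4 mL/min
Patient 2: SCr = 92 / 88.4 = 1.041 mg/dL
Patient 2: CrCl = (140 − 89) × 52 / (72 × 1.041) × 0.85 = 2652.0 / 74.95 × 0.85 ≈ 30.1 mL/min
|15.4 − 30.1| = 14.7 mL/min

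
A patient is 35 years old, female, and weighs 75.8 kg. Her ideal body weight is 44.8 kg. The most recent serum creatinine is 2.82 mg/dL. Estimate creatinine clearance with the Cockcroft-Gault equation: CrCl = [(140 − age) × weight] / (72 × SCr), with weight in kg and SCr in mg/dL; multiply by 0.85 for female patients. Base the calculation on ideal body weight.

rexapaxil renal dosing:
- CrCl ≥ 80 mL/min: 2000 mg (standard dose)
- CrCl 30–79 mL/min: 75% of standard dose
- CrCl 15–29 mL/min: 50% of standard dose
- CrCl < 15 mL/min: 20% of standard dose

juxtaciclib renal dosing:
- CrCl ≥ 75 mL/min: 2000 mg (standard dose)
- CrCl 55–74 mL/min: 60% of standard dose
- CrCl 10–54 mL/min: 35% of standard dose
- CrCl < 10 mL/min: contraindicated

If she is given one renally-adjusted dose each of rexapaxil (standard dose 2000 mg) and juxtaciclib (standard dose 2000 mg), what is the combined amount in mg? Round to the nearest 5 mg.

CrCl = (140 − 35) × 44.8 / (72 × 2.82) × 0.85 = 4704.0 / 203.04 × 0.85 ≈ 19.7 mL/min
CrCl ≈ 20 mL/min.
rexapaxil: 15–29 mL/min → 50% of 2000 mg = 1000 mg.
juxtaciclib: 10–54 mL/min → 35% of 2000 mg = 700 mg.
Total = 1000 + 700 = 1700 mg.

1700 mg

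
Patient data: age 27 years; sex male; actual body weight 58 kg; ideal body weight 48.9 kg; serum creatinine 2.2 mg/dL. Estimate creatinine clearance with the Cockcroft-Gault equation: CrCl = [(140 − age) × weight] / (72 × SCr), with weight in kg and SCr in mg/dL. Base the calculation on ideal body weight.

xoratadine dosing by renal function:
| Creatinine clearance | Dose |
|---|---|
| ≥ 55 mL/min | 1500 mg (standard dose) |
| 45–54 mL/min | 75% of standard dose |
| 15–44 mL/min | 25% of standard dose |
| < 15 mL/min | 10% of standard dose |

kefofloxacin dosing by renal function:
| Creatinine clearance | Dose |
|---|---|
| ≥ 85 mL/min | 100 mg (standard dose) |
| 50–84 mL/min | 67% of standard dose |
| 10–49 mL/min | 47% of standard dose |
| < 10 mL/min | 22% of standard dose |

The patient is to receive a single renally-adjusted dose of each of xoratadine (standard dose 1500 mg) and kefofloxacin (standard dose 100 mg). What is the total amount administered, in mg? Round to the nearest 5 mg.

420 mg

CrCl = (140 − 27) × 48.9 / (72 × 2.2) = 5525.7 / 158.40 ≈ 34.9 mL/min
CrCl ≈ 35 mL/min.
xoratadine: 15–44 mL/min → 25% of 1500 mg = 375 mg.
kefofloxacin: 10–49 mL/min → 47% of 100 mg = 47 mg.
Total = 375 + 47 = 422 mg.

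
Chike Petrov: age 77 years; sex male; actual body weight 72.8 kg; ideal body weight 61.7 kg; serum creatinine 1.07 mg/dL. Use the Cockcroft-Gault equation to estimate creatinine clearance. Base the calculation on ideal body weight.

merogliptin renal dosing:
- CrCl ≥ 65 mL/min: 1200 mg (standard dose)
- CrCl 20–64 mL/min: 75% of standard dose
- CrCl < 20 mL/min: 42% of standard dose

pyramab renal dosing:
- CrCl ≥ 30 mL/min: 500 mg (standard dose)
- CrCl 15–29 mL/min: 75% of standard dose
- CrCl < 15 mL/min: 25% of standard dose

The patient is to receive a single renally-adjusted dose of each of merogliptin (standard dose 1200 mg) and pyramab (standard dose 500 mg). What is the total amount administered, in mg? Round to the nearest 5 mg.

1400 mg

CrCl = (140 − 77) × 61.7 / (72 × 1.07) = 3887.1 / 77.04 ≈ 50.5 mL/min
CrCl ≈ 50 mL/min.
merogliptin: 20–64 mL/min → 75% of 1200 mg = 900 mg.
pyramab: ≥ 30 mL/min → 100% of 500 mg = 500 mg.
Total = 900 + 500 = 1400 mg.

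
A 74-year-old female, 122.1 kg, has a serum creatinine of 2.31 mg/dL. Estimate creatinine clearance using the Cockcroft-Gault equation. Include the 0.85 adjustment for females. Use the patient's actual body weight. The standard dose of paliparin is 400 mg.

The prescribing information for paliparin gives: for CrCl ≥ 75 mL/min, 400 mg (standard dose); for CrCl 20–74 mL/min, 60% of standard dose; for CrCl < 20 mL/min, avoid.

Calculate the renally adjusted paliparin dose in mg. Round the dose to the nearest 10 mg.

CrCl = (140 − 74) × 122.1 / (72 × 2.31) × 0.85 = 8058.6 / 166.32 × 0.85 ≈ 41.2 mL/min
CrCl ≈ 41 mL/min → bracket 20–74 mL/min.
60% of 400 mg = 240 mg

240 mg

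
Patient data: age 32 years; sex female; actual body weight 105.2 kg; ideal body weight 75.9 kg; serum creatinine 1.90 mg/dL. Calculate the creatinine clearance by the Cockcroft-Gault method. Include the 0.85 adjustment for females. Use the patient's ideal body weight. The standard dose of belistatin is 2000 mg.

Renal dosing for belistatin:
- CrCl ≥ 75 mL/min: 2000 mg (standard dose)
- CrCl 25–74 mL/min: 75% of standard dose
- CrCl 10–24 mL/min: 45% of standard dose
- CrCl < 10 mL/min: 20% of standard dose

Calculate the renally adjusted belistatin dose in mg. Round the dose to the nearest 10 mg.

CrCl = (140 − 32) × 75.9 / (72 × 1.9) × 0.85 = 8197.2 / 136.80 × 0.85 ≈ 50.9 mL/min
CrCl ≈ 51 mL/min → bracket 25–74 mL/min.
75% of 2000 mg = 1500 mg

1500 mg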